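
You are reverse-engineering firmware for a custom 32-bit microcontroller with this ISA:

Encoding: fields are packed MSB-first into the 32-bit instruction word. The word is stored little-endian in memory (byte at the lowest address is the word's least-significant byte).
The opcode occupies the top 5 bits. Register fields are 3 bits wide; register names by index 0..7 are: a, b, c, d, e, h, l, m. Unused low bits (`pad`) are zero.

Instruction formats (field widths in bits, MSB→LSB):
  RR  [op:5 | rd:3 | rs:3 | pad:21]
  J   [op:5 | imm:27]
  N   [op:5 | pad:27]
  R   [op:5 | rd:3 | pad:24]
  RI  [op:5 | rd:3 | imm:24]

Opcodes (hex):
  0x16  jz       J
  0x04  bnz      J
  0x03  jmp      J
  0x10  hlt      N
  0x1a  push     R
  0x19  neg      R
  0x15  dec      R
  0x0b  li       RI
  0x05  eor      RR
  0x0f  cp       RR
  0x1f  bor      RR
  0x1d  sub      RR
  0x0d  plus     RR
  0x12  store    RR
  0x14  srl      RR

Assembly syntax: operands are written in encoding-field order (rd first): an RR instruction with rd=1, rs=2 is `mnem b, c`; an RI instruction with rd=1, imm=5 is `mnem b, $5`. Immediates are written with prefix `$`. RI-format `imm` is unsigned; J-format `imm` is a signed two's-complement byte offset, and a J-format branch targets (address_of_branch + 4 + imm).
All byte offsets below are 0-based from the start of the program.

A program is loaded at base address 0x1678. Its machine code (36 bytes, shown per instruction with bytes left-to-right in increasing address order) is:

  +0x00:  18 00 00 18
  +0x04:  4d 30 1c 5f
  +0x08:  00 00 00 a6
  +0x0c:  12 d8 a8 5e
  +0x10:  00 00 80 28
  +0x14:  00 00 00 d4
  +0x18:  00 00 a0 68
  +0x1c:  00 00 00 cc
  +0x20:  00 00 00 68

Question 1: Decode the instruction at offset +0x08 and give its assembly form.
+0x08: 00 00 00 a6 ⇒ word 0xa6000000 (little)
  top 5b → 0x14 → srl [RR]
  rd@[26:24]=0x6 ⇒ l
  rs@[23:21]=0x0 ⇒ a

srl l, a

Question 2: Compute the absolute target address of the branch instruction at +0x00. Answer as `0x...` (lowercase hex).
@+00  little-endian(18 00 00 18) = 0x18000018
  op=0x18000018>>27=0x3 ⇒ jmp (J)
  imm: (w>>0)&0x7ffffff=0x18 → $24
  target = base 0x1678 + off 0x00 + 4 + imm 24 = 0x1694

0x1694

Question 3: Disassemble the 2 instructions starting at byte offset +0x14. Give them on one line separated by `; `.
push e; plus a, h

off 0x14: read 00 00 00 d4 as little → 0xd4000000
  op=0xd4000000>>27=0x1a ⇒ push (R)
  [26:24] rd=4 = e
off 0x18: read 00 00 a0 68 as little → 0x68a00000
  op=0x68a00000>>27=0xd ⇒ plus (RR)
  [26:24] rd=0 = a
  [23:21] rs=5 = h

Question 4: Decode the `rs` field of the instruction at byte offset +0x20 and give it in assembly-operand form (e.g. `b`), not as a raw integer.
a

off 0x20: read 00 00 00 68 as little → 0x68000000
  top 5b → 0xd → plus [RR]
  [26:24] rd=0 = a
  [23:21] rs=0 = a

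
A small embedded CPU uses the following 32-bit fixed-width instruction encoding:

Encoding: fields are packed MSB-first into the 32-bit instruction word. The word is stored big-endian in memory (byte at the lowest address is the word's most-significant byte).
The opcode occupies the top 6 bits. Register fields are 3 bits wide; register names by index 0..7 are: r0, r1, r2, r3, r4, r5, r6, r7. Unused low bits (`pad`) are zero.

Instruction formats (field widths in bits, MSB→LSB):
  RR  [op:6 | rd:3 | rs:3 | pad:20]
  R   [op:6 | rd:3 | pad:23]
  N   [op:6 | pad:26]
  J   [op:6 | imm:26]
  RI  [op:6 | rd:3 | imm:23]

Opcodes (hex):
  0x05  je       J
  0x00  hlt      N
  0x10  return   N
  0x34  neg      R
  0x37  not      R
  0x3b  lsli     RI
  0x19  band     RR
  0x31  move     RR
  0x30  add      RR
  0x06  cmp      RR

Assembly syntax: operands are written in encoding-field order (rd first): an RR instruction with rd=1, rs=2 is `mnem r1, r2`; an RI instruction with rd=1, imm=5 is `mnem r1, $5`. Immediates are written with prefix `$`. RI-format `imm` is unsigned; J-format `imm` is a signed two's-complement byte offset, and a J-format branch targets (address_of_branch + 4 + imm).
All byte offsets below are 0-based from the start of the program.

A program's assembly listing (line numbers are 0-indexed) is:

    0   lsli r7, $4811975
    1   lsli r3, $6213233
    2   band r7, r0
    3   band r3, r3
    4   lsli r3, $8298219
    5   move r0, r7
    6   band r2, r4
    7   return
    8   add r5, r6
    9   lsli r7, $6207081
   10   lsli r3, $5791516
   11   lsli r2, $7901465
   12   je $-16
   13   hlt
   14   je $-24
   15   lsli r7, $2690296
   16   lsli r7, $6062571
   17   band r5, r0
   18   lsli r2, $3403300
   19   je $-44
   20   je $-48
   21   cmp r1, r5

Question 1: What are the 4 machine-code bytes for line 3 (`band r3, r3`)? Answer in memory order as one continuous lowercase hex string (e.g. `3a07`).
3. band fields op=0x19:6|rd=3:3|rs=3:3|pad=0:20 → word 65b00000h → 65 b0 00 00

65b00000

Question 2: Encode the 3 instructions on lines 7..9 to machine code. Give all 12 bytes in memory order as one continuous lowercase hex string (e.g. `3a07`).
40000000c2e00000efdeb669

L7: return op=0x10:6|pad=0:26 ⇒ 0x40000000 ⇒ big 40 00 00 00
L8: add op=0x30:6|rd=5:3|rs=6:3|pad=0:20 ⇒ 0xc2e00000 ⇒ big c2 e0 00 00
L9: lsli op=0x3b:6|rd=7:3|imm=6207081:23 ⇒ 0xefdeb669 ⇒ big ef de b6 69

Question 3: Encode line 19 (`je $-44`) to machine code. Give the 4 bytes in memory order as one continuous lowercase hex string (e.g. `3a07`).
17ffffd4

L19: je op=0x5:6|imm=-44:26 ⇒ 0x17ffffd4 ⇒ big 17 ff ff d4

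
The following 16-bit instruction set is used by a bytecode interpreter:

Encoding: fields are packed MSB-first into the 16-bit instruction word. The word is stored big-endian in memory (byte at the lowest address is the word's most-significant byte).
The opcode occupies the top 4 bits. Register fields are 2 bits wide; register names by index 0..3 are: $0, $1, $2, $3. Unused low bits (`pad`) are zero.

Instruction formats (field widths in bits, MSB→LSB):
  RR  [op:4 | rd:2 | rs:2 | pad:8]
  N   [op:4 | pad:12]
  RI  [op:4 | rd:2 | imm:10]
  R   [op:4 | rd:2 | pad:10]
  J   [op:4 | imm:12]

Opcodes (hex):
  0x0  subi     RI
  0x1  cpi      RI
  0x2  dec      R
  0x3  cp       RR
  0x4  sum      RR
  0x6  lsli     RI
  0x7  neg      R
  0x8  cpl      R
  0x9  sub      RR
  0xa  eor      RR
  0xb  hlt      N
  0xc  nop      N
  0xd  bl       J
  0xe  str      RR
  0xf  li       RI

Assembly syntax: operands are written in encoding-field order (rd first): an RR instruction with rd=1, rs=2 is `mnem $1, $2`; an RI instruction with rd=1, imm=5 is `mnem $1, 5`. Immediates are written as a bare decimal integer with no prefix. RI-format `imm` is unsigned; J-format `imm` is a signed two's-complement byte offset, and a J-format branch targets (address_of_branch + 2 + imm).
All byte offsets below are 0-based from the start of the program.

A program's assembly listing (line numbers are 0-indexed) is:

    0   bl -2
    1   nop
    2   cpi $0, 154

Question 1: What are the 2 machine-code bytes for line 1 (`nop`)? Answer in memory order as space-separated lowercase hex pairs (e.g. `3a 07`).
1. nop fields op=0xc:4|pad=0:12 → word c000h → c0 00

c0 00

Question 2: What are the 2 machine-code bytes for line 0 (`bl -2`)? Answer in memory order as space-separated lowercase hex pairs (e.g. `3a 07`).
df fe

0. bl fields op=0xd:4|imm=-2:12 → word dffeh → df fe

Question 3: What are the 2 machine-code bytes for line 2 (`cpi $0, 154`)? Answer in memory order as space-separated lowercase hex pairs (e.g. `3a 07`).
10 9a

2. cpi fields op=0x1:4|rd=0:2|imm=154:10 → word 109ah → 10 9a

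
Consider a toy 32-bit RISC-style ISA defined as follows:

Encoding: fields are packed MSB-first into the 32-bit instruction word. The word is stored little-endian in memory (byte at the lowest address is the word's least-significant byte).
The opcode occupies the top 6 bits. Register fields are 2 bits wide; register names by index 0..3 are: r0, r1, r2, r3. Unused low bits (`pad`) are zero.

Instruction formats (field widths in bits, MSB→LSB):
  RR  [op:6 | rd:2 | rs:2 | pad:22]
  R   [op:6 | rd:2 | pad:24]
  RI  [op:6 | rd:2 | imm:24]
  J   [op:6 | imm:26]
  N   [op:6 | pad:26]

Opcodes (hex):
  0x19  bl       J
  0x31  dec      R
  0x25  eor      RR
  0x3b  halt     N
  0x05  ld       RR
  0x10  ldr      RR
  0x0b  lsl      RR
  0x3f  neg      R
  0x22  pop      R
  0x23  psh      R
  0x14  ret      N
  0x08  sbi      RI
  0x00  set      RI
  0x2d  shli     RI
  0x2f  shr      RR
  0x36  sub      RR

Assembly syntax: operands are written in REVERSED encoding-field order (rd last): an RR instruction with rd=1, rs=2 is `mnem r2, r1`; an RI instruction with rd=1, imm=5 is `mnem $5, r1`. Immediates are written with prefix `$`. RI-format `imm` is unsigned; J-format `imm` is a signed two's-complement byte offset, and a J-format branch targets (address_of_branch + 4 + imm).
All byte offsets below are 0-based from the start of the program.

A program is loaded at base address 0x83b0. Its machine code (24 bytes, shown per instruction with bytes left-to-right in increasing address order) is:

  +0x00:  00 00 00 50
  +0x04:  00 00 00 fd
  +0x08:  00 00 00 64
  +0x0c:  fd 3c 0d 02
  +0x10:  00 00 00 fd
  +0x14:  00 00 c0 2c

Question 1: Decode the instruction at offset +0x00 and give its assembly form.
+0x00: 00 00 00 50 ⇒ word 0x50000000 (little)
  opcode bits[31:26]=0x14: ret/N

ret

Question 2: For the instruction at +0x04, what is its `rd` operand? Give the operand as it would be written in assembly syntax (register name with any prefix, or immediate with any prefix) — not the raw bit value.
r1

off 0x04: read 00 00 00 fd as little → 0xfd000000
  op=0xfd000000>>26=0x3f ⇒ neg (R)
  rd: (w>>24)&0x3=0x1 → r1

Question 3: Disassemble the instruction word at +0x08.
bl $0

+0x08: 00 00 00 64 ⇒ word 0x64000000 (little)
  opcode bits[31:26]=0x19: bl/J
  [25:0] imm=0 = $0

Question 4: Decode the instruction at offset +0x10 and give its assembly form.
neg r1

@+10  little-endian(00 00 00 fd) = 0xfd000000
  opcode bits[31:26]=0x3f: neg/R
  rd@[25:24]=0x1 ⇒ r1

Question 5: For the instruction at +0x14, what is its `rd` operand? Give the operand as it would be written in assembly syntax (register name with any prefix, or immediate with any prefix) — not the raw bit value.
r0

@+14  little-endian(00 00 c0 2c) = 0x2cc00000
  top 6b → 0xb → lsl [RR]
  rd@[25:24]=0x0 ⇒ r0
  rs@[23:22]=0x3 ⇒ r3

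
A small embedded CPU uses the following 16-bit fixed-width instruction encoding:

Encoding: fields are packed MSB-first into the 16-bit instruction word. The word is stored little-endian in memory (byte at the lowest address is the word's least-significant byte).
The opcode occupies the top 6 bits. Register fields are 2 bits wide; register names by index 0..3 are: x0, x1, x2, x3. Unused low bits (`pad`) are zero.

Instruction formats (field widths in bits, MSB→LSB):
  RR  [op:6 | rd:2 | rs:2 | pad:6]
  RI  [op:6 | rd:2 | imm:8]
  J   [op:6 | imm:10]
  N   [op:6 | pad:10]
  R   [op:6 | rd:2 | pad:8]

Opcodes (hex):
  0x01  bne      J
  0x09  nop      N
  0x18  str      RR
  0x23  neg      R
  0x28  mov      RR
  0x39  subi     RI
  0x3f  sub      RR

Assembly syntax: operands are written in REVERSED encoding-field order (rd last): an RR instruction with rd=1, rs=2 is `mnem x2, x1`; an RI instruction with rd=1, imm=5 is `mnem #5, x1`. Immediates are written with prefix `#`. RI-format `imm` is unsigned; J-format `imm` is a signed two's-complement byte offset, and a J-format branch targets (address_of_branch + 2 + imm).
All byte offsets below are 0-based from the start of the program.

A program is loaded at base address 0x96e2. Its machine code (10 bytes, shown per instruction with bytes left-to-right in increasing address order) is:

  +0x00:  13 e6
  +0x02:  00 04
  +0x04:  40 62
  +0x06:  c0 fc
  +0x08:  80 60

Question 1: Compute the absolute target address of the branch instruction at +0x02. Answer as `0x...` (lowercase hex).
0x96e6

[02] 00 04 → 0x0400
  opcode bits[15:10]=0x1: bne/J
  [9:0] imm=0 = #0
  target = base 0x96e2 + off 0x02 + 2 + imm 0 = 0x96e6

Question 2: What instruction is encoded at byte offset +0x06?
sub x3, x0

off 0x06: read c0 fc as little → 0xfcc0
  op=0xfcc0>>10=0x3f ⇒ sub (RR)
  rd@[9:8]=0x0 ⇒ x0
  rs@[7:6]=0x3 ⇒ x3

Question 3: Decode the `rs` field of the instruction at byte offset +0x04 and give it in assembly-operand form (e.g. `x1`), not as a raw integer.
x1

[04] 40 62 → 0x6240
  opcode bits[15:10]=0x18: str/RR
  rd@[9:8]=0x2 ⇒ x2
  rs@[7:6]=0x1 ⇒ x1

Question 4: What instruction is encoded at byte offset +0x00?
subi #19, x2

off 0x00: read 13 e6 as little → 0xe613
  op=0xe613>>10=0x39 ⇒ subi (RI)
  rd: (w>>8)&0x3=0x2 → x2
  imm: (w>>0)&0xff=0x13 → #19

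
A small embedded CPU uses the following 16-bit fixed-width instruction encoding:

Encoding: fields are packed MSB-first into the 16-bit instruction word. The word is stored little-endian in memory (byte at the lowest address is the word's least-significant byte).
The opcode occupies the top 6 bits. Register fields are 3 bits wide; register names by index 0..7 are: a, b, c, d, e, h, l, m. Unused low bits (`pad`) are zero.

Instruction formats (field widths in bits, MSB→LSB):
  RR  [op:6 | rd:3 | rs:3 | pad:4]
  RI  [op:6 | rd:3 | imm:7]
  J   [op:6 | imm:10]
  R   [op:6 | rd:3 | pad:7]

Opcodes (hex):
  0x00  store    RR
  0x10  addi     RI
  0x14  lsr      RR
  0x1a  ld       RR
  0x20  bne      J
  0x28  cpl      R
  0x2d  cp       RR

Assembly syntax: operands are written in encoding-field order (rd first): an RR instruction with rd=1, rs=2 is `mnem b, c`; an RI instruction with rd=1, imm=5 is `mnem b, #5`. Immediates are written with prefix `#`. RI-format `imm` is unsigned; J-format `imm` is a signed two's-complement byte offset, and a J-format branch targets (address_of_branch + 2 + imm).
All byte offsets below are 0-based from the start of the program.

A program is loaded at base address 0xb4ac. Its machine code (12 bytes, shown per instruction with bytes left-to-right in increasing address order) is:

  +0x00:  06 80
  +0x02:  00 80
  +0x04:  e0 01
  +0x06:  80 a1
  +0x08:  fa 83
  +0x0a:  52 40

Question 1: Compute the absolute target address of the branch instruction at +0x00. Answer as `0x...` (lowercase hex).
0xb4b4

@+00  little-endian(06 80) = 0x8006
  top 6b → 0x20 → bne [J]
  imm: (w>>0)&0x3ff=0x6 → #6
  target = base 0xb4ac + off 0x00 + 2 + imm 6 = 0xb4b4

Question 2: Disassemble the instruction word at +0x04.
store d, l

@+04  little-endian(e0 01) = 0x01e0
  op=0x01e0>>10=0x0 ⇒ store (RR)
  rd: (w>>7)&0x7=0x3 → d
  rs: (w>>4)&0x7=0x6 → l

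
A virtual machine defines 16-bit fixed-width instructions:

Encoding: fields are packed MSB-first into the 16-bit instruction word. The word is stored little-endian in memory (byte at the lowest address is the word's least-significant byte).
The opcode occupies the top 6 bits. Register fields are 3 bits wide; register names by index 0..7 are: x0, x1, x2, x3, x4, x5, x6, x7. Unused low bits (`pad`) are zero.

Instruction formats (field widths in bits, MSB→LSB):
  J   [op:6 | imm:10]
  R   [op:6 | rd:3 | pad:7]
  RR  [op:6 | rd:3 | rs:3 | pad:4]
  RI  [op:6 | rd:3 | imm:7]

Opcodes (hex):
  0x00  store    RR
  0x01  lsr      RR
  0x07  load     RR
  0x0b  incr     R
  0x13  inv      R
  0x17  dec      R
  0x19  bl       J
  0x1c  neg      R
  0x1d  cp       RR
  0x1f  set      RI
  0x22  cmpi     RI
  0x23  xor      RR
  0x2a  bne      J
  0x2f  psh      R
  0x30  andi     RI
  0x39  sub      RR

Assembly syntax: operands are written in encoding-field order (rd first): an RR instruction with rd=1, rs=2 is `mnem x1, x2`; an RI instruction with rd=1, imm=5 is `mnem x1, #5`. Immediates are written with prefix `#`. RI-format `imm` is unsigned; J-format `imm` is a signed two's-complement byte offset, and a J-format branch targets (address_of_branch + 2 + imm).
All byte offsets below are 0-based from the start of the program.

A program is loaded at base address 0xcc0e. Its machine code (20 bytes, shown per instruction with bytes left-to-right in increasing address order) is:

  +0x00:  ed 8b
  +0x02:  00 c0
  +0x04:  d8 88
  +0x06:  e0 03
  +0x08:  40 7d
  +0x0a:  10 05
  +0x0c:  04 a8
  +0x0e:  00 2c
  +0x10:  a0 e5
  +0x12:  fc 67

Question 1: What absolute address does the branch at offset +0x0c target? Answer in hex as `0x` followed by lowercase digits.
0xcc20

[0c] 04 a8 → 0xa804
  top 6b → 0x2a → bne [J]
  [9:0] imm=4 = #4
  target = base 0xcc0e + off 0x0c + 2 + imm 4 = 0xcc20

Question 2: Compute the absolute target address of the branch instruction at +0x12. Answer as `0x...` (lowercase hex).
@+12  little-endian(fc 67) = 0x67fc
  opcode bits[15:10]=0x19: bl/J
  imm@[9:0]=0x3fc (s10→-4) ⇒ #-4
  target = base 0xcc0e + off 0x12 + 2 + imm -4 = 0xcc1e

0xcc1e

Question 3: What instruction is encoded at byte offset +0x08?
+0x08: 40 7d ⇒ word 0x7d40 (little)
  opcode bits[15:10]=0x1f: set/RI
  [9:7] rd=2 = x2
  [6:0] imm=64 = #64

set x2, #64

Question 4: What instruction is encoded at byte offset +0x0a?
lsr x2, x1

+0x0a: 10 05 ⇒ word 0x0510 (little)
  top 6b → 0x1 → lsr [RR]
  rd@[9:7]=0x2 ⇒ x2
  rs@[6:4]=0x1 ⇒ x1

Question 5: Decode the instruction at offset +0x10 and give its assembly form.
sub x3, x2

off 0x10: read a0 e5 as little → 0xe5a0
  opcode bits[15:10]=0x39: sub/RR
  rd@[9:7]=0x3 ⇒ x3
  rs@[6:4]=0x2 ⇒ x2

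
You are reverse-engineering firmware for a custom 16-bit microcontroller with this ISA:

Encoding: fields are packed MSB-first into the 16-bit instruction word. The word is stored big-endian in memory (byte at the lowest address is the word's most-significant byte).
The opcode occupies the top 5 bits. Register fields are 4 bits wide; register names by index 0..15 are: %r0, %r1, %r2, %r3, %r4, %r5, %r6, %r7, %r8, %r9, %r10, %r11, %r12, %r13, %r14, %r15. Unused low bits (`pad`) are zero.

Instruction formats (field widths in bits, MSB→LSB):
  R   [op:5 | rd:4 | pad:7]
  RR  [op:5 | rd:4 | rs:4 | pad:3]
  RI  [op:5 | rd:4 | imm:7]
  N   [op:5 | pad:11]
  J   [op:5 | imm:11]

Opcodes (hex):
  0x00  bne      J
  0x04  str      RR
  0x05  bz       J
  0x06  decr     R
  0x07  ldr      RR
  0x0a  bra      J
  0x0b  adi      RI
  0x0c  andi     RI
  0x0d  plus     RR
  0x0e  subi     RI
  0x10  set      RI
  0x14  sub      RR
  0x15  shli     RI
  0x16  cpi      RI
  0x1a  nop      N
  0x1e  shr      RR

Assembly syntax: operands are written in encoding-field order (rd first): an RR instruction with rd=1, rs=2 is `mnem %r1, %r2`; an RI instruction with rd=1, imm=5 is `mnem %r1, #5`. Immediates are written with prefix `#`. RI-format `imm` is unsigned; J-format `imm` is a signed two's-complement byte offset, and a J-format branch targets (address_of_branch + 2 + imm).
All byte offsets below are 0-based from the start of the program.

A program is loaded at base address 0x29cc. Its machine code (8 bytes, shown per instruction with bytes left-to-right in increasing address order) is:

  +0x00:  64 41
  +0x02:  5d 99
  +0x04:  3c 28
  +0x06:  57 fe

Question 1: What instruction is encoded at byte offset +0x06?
@+06  big-endian(57 fe) = 0x57fe
  opcode bits[15:11]=0xa: bra/J
  imm@[10:0]=0x7fe (s11→-2) ⇒ #-2

bra #-2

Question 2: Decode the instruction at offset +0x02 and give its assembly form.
adi %r11, #25

[02] 5d 99 → 0x5d99
  top 5b → 0xb → adi [RI]
  rd@[10:7]=0xb ⇒ %r11
  imm@[6:0]=0x19 ⇒ #25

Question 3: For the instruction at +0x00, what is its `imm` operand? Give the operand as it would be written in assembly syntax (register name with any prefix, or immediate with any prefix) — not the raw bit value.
#65

+0x00: 64 41 ⇒ word 0x6441 (big)
  opcode bits[15:11]=0xc: andi/RI
  rd: (w>>7)&0xf=0x8 → %r8
  imm: (w>>0)&0x7f=0x41 → #65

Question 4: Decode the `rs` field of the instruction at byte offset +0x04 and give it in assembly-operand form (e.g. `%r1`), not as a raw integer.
%r5

@+04  big-endian(3c 28) = 0x3c28
  top 5b → 0x7 → ldr [RR]
  rd: (w>>7)&0xf=0x8 → %r8
  rs: (w>>3)&0xf=0x5 → %r5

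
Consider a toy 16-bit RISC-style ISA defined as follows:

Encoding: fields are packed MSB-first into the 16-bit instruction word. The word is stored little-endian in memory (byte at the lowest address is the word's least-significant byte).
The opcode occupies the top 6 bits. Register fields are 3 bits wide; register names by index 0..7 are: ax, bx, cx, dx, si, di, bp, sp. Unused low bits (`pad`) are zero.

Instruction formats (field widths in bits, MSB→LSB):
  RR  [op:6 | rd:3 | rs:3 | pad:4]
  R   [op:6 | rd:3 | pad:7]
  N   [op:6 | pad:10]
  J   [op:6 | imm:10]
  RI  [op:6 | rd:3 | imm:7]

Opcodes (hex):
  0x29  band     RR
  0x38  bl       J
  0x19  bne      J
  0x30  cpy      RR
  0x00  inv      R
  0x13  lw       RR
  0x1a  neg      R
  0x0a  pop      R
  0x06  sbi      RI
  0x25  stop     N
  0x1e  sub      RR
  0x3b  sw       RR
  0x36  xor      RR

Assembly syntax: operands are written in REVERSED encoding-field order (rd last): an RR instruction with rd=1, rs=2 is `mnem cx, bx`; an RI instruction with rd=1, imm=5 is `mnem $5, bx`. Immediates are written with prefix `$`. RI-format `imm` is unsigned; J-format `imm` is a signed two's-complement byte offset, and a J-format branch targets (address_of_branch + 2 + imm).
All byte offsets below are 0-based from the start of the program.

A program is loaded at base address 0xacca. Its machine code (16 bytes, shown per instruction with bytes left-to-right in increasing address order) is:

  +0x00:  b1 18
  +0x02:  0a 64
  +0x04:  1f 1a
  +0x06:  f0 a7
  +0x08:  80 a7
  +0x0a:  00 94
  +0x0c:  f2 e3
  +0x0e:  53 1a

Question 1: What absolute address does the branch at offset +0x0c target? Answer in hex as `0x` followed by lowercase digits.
0xacca

@+0c  little-endian(f2 e3) = 0xe3f2
  op=0xe3f2>>10=0x38 ⇒ bl (J)
  imm: (w>>0)&0x3ff=0x3f2 (s10→-14) → $-14
  target = base 0xacca + off 0x0c + 2 + imm -14 = 0xacca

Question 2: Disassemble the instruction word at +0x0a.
stop

+0x0a: 00 94 ⇒ word 0x9400 (little)
  top 6b → 0x25 → stop [N]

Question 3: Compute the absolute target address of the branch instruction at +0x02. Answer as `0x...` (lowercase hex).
0xacd8

@+02  little-endian(0a 64) = 0x640a
  op=0x640a>>10=0x19 ⇒ bne (J)
  imm@[9:0]=0xa ⇒ $10
  target = base 0xacca + off 0x02 + 2 + imm 10 = 0xacd8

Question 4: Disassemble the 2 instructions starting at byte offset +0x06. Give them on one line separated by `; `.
band sp, sp; band ax, sp

@+06  little-endian(f0 a7) = 0xa7f0
  top 6b → 0x29 → band [RR]
  rd: (w>>7)&0x7=0x7 → sp
  rs: (w>>4)&0x7=0x7 → sp
@+08  little-endian(80 a7) = 0xa780
  top 6b → 0x29 → band [RR]
  rd: (w>>7)&0x7=0x7 → sp
  rs: (w>>4)&0x7=0x0 → ax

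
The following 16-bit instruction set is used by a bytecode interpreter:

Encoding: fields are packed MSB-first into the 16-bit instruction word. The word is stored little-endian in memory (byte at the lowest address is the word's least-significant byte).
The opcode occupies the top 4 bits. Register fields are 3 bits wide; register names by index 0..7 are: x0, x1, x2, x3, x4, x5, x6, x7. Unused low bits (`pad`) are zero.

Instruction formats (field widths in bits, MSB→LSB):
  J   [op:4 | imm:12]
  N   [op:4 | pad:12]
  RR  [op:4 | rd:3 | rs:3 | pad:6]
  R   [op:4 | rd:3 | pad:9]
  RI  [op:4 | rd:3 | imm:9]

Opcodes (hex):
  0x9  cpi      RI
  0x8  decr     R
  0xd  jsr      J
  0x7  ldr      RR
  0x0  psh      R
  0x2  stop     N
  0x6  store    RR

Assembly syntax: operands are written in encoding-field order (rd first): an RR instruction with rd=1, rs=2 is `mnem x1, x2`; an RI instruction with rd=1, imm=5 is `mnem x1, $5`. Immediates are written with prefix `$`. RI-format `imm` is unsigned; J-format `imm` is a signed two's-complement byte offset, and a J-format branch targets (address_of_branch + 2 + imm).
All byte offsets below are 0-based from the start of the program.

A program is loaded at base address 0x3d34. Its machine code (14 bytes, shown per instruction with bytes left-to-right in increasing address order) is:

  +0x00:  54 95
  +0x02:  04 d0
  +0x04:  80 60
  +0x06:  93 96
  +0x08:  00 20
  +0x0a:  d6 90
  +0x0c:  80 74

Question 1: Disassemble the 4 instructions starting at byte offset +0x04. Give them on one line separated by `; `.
store x0, x2; cpi x3, $147; stop; cpi x0, $214

+0x04: 80 60 ⇒ word 0x6080 (little)
  op=0x6080>>12=0x6 ⇒ store (RR)
  [11:9] rd=0 = x0
  [8:6] rs=2 = x2
+0x06: 93 96 ⇒ word 0x9693 (little)
  op=0x9693>>12=0x9 ⇒ cpi (RI)
  [11:9] rd=3 = x3
  [8:0] imm=147 = $147
+0x08: 00 20 ⇒ word 0x2000 (little)
  op=0x2000>>12=0x2 ⇒ stop (N)
+0x0a: d6 90 ⇒ word 0x90d6 (little)
  op=0x90d6>>12=0x9 ⇒ cpi (RI)
  [11:9] rd=0 = x0
  [8:0] imm=214 = $214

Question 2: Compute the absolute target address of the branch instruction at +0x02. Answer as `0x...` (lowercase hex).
0x3d3c

+0x02: 04 d0 ⇒ word 0xd004 (little)
  opcode bits[15:12]=0xd: jsr/J
  [11:0] imm=4 = $4
  target = base 0x3d34 + off 0x02 + 2 + imm 4 = 0x3d3c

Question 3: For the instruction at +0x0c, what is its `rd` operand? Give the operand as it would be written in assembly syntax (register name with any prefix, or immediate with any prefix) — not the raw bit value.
@+0c  little-endian(80 74) = 0x7480
  opcode bits[15:12]=0x7: ldr/RR
  rd@[11:9]=0x2 ⇒ x2
  rs@[8:6]=0x2 ⇒ x2

x2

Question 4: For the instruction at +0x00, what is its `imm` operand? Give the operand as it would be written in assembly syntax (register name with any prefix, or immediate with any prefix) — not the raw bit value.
$340

off 0x00: read 54 95 as little → 0x9554
  op=0x9554>>12=0x9 ⇒ cpi (RI)
  rd: (w>>9)&0x7=0x2 → x2
  imm: (w>>0)&0x1ff=0x154 → $340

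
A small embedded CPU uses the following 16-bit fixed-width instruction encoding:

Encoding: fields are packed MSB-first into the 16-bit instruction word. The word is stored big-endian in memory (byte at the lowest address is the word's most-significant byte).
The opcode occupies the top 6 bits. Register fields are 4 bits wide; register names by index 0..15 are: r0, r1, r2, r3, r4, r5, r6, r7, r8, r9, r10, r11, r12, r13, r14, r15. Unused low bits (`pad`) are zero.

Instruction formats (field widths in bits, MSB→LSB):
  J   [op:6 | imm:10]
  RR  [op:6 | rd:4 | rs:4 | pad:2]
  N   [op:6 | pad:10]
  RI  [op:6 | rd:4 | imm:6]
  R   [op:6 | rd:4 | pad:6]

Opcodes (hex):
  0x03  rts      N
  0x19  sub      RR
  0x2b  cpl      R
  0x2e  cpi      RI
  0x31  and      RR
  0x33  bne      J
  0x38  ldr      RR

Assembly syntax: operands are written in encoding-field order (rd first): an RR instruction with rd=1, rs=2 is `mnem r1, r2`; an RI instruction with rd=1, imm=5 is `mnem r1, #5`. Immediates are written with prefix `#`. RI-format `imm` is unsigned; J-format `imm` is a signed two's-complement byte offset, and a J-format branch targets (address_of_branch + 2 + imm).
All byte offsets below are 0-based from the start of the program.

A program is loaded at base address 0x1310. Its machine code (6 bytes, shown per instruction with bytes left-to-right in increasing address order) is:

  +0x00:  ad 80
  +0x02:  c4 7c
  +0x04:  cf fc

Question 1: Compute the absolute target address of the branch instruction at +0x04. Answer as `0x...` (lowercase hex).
[04] cf fc → 0xcffc
  opcode bits[15:10]=0x33: bne/J
  imm: (w>>0)&0x3ff=0x3fc (s10→-4) → #-4
  target = base 0x1310 + off 0x04 + 2 + imm -4 = 0x1312

0x1312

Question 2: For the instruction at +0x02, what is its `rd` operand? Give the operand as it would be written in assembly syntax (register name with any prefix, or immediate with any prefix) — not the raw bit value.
r1

[02] c4 7c → 0xc47c
  opcode bits[15:10]=0x31: and/RR
  rd@[9:6]=0x1 ⇒ r1
  rs@[5:2]=0xf ⇒ r15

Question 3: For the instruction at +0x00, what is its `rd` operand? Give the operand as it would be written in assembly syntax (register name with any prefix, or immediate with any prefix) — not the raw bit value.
off 0x00: read ad 80 as big → 0xad80
  top 6b → 0x2b → cpl [R]
  rd@[9:6]=0x6 ⇒ r6

r6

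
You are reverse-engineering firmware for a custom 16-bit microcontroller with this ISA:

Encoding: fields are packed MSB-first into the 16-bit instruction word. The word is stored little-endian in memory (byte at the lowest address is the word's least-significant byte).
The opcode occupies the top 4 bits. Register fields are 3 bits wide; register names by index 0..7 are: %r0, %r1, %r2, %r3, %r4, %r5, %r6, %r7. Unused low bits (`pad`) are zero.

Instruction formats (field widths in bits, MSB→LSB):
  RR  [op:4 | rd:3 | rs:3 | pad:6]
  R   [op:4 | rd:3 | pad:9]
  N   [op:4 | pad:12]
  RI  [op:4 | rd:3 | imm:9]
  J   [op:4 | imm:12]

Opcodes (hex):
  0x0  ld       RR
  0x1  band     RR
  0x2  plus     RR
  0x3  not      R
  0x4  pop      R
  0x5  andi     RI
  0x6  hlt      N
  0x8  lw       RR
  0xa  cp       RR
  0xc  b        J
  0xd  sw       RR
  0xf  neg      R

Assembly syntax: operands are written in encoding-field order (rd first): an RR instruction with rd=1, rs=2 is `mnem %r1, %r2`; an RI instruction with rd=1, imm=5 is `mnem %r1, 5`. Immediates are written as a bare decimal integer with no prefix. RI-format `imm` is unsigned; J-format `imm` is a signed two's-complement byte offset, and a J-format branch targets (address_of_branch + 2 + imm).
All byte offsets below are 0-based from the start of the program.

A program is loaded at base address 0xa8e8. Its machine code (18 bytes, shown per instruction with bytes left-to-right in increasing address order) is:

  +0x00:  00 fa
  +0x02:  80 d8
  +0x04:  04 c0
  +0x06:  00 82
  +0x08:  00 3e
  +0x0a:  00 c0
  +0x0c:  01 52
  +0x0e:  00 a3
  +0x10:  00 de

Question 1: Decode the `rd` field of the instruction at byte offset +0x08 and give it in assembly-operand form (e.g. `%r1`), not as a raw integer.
@+08  little-endian(00 3e) = 0x3e00
  opcode bits[15:12]=0x3: not/R
  rd@[11:9]=0x7 ⇒ %r7

%r7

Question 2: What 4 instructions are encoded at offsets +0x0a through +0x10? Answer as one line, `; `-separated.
[0a] 00 c0 → 0xc000
  opcode bits[15:12]=0xc: b/J
  imm@[11:0]=0x0 ⇒ 0
[0c] 01 52 → 0x5201
  opcode bits[15:12]=0x5: andi/RI
  rd@[11:9]=0x1 ⇒ %r1
  imm@[8:0]=0x1 ⇒ 1
[0e] 00 a3 → 0xa300
  opcode bits[15:12]=0xa: cp/RR
  rd@[11:9]=0x1 ⇒ %r1
  rs@[8:6]=0x4 ⇒ %r4
[10] 00 de → 0xde00
  opcode bits[15:12]=0xd: sw/RR
  rd@[11:9]=0x7 ⇒ %r7
  rs@[8:6]=0x0 ⇒ %r0

b 0; andi %r1, 1; cp %r1, %r4; sw %r7, %r0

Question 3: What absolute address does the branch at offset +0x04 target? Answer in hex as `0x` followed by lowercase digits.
[04] 04 c0 → 0xc004
  opcode bits[15:12]=0xc: b/J
  imm@[11:0]=0x4 ⇒ 4
  target = base 0xa8e8 + off 0x04 + 2 + imm 4 = 0xa8f2

0xa8f2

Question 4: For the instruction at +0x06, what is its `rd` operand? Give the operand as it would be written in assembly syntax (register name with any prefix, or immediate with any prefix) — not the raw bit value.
%r1

off 0x06: read 00 82 as little → 0x8200
  op=0x8200>>12=0x8 ⇒ lw (RR)
  [11:9] rd=1 = %r1
  [8:6] rs=0 = %r0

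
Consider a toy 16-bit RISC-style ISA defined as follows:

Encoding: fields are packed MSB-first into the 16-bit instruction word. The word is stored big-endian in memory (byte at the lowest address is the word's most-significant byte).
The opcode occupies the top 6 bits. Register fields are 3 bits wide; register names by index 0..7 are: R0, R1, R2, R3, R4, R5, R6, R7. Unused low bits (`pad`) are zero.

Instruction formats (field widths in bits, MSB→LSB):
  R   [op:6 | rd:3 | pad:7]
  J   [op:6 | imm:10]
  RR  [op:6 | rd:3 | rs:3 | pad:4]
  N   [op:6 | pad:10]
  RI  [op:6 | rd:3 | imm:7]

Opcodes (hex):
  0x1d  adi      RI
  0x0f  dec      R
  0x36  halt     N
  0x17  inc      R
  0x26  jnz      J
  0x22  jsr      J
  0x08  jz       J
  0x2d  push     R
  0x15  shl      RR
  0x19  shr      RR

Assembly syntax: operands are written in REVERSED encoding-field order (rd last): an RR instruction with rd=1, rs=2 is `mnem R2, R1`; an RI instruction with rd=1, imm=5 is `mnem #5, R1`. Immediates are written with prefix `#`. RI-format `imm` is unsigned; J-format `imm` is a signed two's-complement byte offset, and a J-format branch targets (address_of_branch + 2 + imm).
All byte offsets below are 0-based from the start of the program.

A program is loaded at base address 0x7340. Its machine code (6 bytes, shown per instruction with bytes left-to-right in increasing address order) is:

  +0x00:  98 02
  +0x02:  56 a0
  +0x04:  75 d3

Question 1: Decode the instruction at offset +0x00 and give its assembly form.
[00] 98 02 → 0x9802
  opcode bits[15:10]=0x26: jnz/J
  imm: (w>>0)&0x3ff=0x2 → #2

jnz #2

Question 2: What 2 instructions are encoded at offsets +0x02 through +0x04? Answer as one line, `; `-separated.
[02] 56 a0 → 0x56a0
  top 6b → 0x15 → shl [RR]
  rd@[9:7]=0x5 ⇒ R5
  rs@[6:4]=0x2 ⇒ R2
[04] 75 d3 → 0x75d3
  top 6b → 0x1d → adi [RI]
  rd@[9:7]=0x3 ⇒ R3
  imm@[6:0]=0x53 ⇒ #83

shl R2, R5; adi #83, R3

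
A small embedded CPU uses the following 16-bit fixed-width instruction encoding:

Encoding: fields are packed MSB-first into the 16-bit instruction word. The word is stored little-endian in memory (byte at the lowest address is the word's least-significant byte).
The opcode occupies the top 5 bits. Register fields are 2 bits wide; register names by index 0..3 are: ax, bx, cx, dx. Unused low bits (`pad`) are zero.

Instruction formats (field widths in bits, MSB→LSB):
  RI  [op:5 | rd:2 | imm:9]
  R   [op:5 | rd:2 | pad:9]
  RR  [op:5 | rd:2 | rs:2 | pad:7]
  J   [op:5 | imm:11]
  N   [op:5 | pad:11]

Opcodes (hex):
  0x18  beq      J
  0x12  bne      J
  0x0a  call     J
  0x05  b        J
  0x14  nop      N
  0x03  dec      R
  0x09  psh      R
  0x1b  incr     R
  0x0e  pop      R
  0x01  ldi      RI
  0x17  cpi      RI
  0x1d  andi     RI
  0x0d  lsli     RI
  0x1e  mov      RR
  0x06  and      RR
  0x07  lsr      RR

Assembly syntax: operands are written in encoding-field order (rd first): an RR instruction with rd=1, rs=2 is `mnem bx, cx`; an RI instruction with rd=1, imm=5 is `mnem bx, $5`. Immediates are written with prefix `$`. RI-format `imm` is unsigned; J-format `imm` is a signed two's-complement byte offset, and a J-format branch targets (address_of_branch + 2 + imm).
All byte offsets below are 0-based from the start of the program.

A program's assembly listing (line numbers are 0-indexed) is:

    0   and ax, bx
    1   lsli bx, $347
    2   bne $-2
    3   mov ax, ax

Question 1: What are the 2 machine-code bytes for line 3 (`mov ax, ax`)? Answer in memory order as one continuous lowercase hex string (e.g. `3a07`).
00f0

L3: mov op=0x1e:5|rd=0:2|rs=0:2|pad=0:7 ⇒ 0xf000 ⇒ little 00 f0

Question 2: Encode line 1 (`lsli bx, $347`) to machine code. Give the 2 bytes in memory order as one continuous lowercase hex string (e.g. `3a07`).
5b6b

line 1 (lsli): pack op=0xd:5|rd=1:2|imm=347:9 = 0x6b5b; little→ 5b 6b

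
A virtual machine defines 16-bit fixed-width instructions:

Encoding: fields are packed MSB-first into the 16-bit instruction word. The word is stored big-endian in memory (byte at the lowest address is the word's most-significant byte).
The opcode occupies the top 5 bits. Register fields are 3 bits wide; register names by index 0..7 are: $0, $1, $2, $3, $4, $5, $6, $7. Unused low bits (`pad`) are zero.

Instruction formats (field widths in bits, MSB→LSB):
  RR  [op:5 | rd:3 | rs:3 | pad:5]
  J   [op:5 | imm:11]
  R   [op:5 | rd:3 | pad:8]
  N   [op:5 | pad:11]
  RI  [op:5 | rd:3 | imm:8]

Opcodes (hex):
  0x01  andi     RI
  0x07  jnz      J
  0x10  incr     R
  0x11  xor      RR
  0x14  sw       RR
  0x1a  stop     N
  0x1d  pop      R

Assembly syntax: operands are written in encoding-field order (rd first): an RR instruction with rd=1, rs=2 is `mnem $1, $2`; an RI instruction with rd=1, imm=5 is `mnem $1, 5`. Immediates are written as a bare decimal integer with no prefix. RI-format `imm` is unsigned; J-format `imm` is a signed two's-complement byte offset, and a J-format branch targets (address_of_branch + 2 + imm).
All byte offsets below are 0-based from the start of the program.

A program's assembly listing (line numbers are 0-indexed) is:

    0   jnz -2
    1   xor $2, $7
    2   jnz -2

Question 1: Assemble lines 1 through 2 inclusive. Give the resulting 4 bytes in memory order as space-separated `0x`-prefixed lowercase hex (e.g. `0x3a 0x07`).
line 1 (xor): pack op=0x11:5|rd=2:3|rs=7:3|pad=0:5 = 0x8ae0; big→ 8a e0
line 2 (jnz): pack op=0x7:5|imm=-2:11 = 0x3ffe; big→ 3f fe

0x8a 0xe0 0x3f 0xfe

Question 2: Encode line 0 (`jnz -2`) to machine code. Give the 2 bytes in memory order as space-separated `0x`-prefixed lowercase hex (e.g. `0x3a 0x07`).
0x3f 0xfe

L0: jnz op=0x7:5|imm=-2:11 ⇒ 0x3ffe ⇒ big 3f fe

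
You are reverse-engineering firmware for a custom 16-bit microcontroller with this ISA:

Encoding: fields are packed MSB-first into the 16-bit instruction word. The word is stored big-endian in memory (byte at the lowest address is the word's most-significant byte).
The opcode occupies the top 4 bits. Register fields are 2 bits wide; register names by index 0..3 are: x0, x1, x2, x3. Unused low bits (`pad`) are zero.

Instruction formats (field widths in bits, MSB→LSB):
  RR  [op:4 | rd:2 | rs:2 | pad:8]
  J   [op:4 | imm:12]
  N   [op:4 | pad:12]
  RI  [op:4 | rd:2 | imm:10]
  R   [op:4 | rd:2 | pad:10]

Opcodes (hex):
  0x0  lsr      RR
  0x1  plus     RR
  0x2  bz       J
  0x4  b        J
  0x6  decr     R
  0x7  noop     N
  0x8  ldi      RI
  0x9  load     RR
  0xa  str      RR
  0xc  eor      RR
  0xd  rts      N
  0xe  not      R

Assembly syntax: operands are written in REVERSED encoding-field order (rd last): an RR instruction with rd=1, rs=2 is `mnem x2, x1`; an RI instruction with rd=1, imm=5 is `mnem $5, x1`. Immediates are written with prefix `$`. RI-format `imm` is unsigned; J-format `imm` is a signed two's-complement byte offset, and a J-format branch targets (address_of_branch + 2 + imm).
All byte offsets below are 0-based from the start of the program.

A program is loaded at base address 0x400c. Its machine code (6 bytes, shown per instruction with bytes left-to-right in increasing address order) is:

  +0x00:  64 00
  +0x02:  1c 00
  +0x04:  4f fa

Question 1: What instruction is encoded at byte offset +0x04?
b $-6

[04] 4f fa → 0x4ffa
  op=0x4ffa>>12=0x4 ⇒ b (J)
  imm@[11:0]=0xffa (s12→-6) ⇒ $-6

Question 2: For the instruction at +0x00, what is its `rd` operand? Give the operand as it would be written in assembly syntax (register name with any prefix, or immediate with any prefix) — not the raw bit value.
@+00  big-endian(64 00) = 0x6400
  opcode bits[15:12]=0x6: decr/R
  rd: (w>>10)&0x3=0x1 → x1

x1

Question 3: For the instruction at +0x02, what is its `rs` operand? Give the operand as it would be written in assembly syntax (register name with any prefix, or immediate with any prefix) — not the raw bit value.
+0x02: 1c 00 ⇒ word 0x1c00 (big)
  opcode bits[15:12]=0x1: plus/RR
  rd@[11:10]=0x3 ⇒ x3
  rs@[9:8]=0x0 ⇒ x0

x0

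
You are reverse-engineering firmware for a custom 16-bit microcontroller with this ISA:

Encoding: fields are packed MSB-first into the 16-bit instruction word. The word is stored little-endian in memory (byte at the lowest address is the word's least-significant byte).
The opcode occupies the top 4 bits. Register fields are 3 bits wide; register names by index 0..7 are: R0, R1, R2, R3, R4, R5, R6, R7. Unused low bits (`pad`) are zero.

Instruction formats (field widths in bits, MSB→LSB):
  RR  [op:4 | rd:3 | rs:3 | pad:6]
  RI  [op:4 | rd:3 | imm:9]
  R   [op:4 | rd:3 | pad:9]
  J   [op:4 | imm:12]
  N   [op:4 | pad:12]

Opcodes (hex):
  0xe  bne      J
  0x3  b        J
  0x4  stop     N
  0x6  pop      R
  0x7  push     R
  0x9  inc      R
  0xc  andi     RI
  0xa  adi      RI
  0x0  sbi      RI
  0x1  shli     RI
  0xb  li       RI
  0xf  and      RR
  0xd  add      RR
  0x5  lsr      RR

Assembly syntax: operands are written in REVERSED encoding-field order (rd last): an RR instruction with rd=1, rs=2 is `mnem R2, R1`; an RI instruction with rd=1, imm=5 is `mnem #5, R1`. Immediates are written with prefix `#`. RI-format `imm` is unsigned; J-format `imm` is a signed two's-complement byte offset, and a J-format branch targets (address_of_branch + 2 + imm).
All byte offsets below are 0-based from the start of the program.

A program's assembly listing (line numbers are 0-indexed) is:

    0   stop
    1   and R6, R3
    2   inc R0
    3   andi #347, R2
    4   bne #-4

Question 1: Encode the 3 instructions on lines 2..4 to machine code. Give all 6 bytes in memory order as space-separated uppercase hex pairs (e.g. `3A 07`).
line 2 (inc): pack op=0x9:4|rd=0:3|pad=0:9 = 0x9000; little→ 00 90
line 3 (andi): pack op=0xc:4|rd=2:3|imm=347:9 = 0xc55b; little→ 5b c5
line 4 (bne): pack op=0xe:4|imm=-4:12 = 0xeffc; little→ fc ef

00 90 5B C5 FC EF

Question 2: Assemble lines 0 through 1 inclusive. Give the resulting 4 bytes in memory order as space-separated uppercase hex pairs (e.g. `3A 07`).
00 40 80 F7

line 0 (stop): pack op=0x4:4|pad=0:12 = 0x4000; little→ 00 40
line 1 (and): pack op=0xf:4|rd=3:3|rs=6:3|pad=0:6 = 0xf780; little→ 80 f7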